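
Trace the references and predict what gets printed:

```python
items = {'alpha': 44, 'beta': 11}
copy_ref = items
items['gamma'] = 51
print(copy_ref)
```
{'alpha': 44, 'beta': 11, 'gamma': 51}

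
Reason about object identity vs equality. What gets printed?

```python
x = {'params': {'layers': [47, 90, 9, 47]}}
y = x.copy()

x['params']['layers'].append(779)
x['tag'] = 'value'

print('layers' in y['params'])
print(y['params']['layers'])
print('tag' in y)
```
True
[47, 90, 9, 47, 779]
False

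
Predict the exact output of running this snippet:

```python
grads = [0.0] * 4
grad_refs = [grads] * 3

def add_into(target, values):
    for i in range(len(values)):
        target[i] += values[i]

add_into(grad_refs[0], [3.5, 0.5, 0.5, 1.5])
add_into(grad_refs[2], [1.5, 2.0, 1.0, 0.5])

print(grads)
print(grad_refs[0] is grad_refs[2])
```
[5.0, 2.5, 1.5, 2.0]
True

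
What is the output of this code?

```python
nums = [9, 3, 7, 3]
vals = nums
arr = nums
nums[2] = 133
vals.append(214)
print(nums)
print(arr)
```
[9, 3, 133, 3, 214]
[9, 3, 133, 3, 214]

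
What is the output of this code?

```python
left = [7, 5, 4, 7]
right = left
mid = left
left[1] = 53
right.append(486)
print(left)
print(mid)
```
[7, 53, 4, 7, 486]
[7, 53, 4, 7, 486]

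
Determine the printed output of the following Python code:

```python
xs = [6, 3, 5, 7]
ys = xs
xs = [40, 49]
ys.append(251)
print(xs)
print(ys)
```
[40, 49]
[6, 3, 5, 7, 251]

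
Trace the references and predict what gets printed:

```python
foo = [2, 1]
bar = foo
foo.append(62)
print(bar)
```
[2, 1, 62]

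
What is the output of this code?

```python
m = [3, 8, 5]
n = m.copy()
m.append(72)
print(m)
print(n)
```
[3, 8, 5, 72]
[3, 8, 5]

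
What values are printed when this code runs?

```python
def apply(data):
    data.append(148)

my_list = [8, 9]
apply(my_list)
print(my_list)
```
[8, 9, 148]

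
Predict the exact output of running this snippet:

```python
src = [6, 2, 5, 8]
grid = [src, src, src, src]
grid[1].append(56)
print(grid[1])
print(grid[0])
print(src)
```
[6, 2, 5, 8, 56]
[6, 2, 5, 8, 56]
[6, 2, 5, 8, 56]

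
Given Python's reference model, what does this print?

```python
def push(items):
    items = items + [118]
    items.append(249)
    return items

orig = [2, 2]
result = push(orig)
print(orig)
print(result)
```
[2, 2]
[2, 2, 118, 249]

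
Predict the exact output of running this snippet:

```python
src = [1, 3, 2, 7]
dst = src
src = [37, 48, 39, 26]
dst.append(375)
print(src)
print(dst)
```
[37, 48, 39, 26]
[1, 3, 2, 7, 375]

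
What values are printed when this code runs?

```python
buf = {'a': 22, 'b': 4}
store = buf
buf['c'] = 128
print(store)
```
{'a': 22, 'b': 4, 'c': 128}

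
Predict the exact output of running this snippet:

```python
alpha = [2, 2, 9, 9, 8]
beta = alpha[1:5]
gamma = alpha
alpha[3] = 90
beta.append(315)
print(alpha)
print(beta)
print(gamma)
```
[2, 2, 9, 90, 8]
[2, 9, 9, 8, 315]
[2, 2, 9, 90, 8]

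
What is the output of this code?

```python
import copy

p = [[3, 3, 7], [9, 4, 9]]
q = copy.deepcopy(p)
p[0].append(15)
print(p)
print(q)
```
[[3, 3, 7, 15], [9, 4, 9]]
[[3, 3, 7], [9, 4, 9]]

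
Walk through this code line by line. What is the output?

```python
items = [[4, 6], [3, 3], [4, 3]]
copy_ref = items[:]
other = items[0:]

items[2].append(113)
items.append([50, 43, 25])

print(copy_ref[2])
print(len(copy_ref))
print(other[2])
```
[4, 3, 113]
3
[4, 3, 113]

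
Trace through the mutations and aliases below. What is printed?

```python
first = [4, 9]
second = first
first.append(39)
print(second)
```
[4, 9, 39]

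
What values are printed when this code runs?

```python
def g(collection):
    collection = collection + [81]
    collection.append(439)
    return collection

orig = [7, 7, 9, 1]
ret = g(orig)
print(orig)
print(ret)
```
[7, 7, 9, 1]
[7, 7, 9, 1, 81, 439]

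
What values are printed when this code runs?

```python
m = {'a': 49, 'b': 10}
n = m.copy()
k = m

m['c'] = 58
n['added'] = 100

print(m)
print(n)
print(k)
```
{'a': 49, 'b': 10, 'c': 58}
{'a': 49, 'b': 10, 'added': 100}
{'a': 49, 'b': 10, 'c': 58}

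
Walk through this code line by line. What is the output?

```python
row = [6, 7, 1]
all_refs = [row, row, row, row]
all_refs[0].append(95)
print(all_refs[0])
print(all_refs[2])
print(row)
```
[6, 7, 1, 95]
[6, 7, 1, 95]
[6, 7, 1, 95]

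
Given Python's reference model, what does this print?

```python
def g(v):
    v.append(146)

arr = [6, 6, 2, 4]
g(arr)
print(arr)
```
[6, 6, 2, 4, 146]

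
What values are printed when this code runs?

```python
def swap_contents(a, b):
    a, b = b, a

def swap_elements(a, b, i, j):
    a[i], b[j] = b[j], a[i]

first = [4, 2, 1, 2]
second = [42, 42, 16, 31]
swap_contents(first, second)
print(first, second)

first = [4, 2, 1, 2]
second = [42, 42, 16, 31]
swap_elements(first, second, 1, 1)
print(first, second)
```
[4, 2, 1, 2] [42, 42, 16, 31]
[4, 42, 1, 2] [42, 2, 16, 31]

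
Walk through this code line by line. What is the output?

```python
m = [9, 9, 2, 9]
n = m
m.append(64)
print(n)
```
[9, 9, 2, 9, 64]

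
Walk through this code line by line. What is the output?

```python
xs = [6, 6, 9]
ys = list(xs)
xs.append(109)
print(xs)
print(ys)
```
[6, 6, 9, 109]
[6, 6, 9]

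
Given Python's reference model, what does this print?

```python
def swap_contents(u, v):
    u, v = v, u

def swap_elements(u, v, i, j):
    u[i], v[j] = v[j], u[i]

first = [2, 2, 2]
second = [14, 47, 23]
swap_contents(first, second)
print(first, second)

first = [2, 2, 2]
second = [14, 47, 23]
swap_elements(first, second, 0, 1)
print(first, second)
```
[2, 2, 2] [14, 47, 23]
[47, 2, 2] [14, 2, 23]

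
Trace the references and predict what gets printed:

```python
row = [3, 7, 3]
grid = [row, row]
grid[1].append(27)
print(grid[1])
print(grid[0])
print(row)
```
[3, 7, 3, 27]
[3, 7, 3, 27]
[3, 7, 3, 27]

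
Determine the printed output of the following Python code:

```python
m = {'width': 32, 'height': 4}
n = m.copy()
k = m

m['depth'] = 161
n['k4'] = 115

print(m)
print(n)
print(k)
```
{'width': 32, 'height': 4, 'depth': 161}
{'width': 32, 'height': 4, 'k4': 115}
{'width': 32, 'height': 4, 'depth': 161}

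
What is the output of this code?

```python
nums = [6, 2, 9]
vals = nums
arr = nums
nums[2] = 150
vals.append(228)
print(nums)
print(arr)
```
[6, 2, 150, 228]
[6, 2, 150, 228]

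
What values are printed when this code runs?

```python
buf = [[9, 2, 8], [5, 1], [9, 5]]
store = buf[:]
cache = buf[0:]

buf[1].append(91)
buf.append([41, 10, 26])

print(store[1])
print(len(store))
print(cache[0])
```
[5, 1, 91]
3
[9, 2, 8]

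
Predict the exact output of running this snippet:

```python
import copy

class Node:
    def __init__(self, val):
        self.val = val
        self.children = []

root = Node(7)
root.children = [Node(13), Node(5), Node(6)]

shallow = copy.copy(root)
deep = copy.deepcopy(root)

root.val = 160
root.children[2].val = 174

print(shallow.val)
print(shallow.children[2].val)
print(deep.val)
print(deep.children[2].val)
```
7
174
7
6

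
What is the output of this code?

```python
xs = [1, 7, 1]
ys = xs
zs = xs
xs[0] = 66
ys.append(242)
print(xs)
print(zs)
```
[66, 7, 1, 242]
[66, 7, 1, 242]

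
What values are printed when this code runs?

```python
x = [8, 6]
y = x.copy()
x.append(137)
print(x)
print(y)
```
[8, 6, 137]
[8, 6]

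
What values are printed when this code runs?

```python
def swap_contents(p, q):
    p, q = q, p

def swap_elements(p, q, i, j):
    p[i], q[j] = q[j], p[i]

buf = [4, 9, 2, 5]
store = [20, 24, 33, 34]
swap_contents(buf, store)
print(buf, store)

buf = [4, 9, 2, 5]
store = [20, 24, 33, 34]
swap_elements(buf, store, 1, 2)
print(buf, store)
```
[4, 9, 2, 5] [20, 24, 33, 34]
[4, 33, 2, 5] [20, 24, 9, 34]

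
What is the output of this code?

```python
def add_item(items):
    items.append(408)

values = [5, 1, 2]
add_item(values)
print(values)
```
[5, 1, 2, 408]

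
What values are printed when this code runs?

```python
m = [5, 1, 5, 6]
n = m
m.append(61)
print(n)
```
[5, 1, 5, 6, 61]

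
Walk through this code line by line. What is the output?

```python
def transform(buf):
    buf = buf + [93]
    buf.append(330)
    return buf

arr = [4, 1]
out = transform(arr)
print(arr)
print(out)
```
[4, 1]
[4, 1, 93, 330]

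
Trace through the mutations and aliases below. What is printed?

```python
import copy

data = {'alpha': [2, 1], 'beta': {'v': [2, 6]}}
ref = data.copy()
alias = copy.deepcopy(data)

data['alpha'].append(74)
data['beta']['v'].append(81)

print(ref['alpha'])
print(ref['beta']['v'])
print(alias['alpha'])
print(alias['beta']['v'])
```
[2, 1, 74]
[2, 6, 81]
[2, 1]
[2, 6]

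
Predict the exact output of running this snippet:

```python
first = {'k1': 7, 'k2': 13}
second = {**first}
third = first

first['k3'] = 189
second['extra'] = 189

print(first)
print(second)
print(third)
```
{'k1': 7, 'k2': 13, 'k3': 189}
{'k1': 7, 'k2': 13, 'extra': 189}
{'k1': 7, 'k2': 13, 'k3': 189}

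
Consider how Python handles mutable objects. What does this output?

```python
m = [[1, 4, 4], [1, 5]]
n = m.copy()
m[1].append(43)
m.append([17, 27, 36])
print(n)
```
[[1, 4, 4], [1, 5, 43]]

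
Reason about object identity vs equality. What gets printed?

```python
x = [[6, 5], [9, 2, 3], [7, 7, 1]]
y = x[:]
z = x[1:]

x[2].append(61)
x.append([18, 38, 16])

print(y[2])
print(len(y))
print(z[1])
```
[7, 7, 1, 61]
3
[7, 7, 1, 61]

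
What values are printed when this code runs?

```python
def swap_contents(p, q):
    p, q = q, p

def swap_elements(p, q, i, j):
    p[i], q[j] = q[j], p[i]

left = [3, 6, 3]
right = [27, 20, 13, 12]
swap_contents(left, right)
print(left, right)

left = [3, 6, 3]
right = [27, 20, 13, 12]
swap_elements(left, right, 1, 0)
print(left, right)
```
[3, 6, 3] [27, 20, 13, 12]
[3, 27, 3] [6, 20, 13, 12]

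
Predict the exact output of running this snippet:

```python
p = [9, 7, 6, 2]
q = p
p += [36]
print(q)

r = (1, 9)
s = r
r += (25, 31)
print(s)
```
[9, 7, 6, 2, 36]
(1, 9)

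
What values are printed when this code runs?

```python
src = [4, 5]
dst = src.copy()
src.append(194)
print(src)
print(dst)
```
[4, 5, 194]
[4, 5]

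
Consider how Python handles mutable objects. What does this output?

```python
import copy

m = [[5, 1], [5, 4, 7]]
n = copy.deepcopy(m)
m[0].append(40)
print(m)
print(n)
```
[[5, 1, 40], [5, 4, 7]]
[[5, 1], [5, 4, 7]]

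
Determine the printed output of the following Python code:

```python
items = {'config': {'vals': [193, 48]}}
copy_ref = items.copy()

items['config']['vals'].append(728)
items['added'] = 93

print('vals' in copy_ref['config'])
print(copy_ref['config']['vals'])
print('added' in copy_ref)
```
True
[193, 48, 728]
False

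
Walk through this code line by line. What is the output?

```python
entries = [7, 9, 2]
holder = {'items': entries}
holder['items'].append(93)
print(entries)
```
[7, 9, 2, 93]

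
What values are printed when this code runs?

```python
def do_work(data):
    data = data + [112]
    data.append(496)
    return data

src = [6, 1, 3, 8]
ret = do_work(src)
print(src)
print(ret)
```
[6, 1, 3, 8]
[6, 1, 3, 8, 112, 496]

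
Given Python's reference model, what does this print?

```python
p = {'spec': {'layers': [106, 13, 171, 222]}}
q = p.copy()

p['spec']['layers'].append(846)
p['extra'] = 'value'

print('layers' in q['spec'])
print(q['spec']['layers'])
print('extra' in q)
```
True
[106, 13, 171, 222, 846]
False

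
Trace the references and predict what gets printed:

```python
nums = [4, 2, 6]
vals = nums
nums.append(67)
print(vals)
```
[4, 2, 6, 67]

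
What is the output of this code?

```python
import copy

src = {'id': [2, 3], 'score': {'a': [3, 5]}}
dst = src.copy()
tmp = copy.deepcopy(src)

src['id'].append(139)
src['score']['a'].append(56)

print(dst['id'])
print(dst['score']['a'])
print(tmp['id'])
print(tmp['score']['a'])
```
[2, 3, 139]
[3, 5, 56]
[2, 3]
[3, 5]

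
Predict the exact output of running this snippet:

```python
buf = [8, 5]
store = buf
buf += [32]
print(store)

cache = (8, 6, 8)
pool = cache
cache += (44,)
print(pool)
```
[8, 5, 32]
(8, 6, 8)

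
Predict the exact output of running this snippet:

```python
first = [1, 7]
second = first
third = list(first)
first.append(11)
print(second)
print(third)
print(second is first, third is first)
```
[1, 7, 11]
[1, 7]
True False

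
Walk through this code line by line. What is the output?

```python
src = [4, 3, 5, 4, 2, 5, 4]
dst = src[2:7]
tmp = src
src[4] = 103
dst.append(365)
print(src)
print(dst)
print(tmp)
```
[4, 3, 5, 4, 103, 5, 4]
[5, 4, 2, 5, 4, 365]
[4, 3, 5, 4, 103, 5, 4]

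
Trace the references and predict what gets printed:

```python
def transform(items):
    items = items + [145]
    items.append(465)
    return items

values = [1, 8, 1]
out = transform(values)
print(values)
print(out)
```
[1, 8, 1]
[1, 8, 1, 145, 465]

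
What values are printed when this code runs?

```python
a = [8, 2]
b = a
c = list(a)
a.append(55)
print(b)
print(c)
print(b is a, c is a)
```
[8, 2, 55]
[8, 2]
True False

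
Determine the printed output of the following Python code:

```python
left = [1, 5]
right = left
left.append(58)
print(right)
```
[1, 5, 58]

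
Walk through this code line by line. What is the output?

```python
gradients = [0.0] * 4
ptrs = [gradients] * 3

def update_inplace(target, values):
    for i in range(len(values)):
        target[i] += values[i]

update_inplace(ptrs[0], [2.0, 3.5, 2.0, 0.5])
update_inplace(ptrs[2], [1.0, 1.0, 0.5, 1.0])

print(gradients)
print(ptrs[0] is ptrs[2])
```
[3.0, 4.5, 2.5, 1.5]
True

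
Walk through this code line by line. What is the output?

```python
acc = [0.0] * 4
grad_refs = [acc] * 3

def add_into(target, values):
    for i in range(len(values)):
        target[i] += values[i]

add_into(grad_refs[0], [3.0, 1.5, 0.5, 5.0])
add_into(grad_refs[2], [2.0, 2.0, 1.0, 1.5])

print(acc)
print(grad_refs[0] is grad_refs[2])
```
[5.0, 3.5, 1.5, 6.5]
True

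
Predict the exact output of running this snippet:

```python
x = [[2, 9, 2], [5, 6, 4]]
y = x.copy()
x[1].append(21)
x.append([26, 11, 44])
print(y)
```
[[2, 9, 2], [5, 6, 4, 21]]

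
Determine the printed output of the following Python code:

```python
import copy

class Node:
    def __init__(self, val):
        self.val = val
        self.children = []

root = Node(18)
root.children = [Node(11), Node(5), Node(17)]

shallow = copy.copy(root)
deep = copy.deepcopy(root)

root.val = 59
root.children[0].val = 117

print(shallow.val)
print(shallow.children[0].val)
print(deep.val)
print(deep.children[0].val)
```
18
117
18
11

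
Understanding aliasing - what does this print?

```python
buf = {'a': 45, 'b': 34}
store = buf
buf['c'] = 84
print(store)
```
{'a': 45, 'b': 34, 'c': 84}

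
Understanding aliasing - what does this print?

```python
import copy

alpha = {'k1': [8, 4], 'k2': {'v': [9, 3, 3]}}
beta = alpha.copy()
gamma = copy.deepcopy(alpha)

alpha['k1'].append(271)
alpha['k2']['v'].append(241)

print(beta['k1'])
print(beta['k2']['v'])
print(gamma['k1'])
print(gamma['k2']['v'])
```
[8, 4, 271]
[9, 3, 3, 241]
[8, 4]
[9, 3, 3]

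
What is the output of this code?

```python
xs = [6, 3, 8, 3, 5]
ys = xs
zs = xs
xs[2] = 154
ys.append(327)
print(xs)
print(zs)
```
[6, 3, 154, 3, 5, 327]
[6, 3, 154, 3, 5, 327]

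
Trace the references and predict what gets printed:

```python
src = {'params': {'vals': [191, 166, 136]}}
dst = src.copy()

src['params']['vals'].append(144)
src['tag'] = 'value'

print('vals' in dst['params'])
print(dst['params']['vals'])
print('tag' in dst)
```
True
[191, 166, 136, 144]
False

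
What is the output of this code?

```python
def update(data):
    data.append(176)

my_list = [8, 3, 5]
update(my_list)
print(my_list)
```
[8, 3, 5, 176]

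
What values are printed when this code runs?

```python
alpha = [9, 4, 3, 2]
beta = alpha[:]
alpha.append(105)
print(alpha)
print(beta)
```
[9, 4, 3, 2, 105]
[9, 4, 3, 2]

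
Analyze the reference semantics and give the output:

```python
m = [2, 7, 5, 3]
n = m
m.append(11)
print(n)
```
[2, 7, 5, 3, 11]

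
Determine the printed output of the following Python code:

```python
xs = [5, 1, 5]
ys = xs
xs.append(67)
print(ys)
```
[5, 1, 5, 67]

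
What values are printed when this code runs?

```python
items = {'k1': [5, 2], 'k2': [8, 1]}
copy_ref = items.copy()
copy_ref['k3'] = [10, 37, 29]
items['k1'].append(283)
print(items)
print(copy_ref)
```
{'k1': [5, 2, 283], 'k2': [8, 1]}
{'k1': [5, 2, 283], 'k2': [8, 1], 'k3': [10, 37, 29]}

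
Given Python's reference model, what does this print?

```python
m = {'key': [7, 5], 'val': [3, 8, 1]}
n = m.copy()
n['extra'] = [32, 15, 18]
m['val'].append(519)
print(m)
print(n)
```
{'key': [7, 5], 'val': [3, 8, 1, 519]}
{'key': [7, 5], 'val': [3, 8, 1, 519], 'extra': [32, 15, 18]}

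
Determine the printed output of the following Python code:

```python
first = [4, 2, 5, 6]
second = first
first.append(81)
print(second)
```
[4, 2, 5, 6, 81]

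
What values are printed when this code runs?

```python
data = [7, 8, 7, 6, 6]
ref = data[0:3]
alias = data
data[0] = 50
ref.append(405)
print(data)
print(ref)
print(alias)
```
[50, 8, 7, 6, 6]
[7, 8, 7, 405]
[50, 8, 7, 6, 6]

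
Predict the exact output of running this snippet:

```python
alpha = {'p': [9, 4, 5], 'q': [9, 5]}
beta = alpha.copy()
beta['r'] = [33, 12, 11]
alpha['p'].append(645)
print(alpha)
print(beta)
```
{'p': [9, 4, 5, 645], 'q': [9, 5]}
{'p': [9, 4, 5, 645], 'q': [9, 5], 'r': [33, 12, 11]}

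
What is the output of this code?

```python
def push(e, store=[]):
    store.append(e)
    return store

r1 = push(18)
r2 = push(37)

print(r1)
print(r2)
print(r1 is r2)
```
[18, 37]
[18, 37]
True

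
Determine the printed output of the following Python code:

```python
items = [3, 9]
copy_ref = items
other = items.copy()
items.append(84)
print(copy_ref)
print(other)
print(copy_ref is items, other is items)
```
[3, 9, 84]
[3, 9]
True False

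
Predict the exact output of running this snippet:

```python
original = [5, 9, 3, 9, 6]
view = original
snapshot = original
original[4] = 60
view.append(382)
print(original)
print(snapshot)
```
[5, 9, 3, 9, 60, 382]
[5, 9, 3, 9, 60, 382]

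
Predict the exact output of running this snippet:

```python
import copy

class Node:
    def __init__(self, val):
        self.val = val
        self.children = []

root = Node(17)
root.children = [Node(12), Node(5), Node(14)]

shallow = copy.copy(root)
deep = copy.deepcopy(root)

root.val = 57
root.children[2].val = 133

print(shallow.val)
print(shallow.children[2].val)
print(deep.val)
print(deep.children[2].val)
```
17
133
17
14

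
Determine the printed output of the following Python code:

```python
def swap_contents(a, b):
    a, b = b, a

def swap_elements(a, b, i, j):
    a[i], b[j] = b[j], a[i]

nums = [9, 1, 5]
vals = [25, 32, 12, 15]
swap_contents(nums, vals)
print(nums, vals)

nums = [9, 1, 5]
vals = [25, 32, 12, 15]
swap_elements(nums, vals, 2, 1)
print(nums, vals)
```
[9, 1, 5] [25, 32, 12, 15]
[9, 1, 32] [25, 5, 12, 15]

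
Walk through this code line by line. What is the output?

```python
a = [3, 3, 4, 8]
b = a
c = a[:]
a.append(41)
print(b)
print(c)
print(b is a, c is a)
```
[3, 3, 4, 8, 41]
[3, 3, 4, 8]
True False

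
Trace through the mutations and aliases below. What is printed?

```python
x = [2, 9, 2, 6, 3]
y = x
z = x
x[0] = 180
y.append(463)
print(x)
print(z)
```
[180, 9, 2, 6, 3, 463]
[180, 9, 2, 6, 3, 463]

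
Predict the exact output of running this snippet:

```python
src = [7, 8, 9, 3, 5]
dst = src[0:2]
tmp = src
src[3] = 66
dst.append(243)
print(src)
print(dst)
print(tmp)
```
[7, 8, 9, 66, 5]
[7, 8, 243]
[7, 8, 9, 66, 5]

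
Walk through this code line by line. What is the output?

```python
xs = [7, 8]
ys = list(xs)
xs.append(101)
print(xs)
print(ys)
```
[7, 8, 101]
[7, 8]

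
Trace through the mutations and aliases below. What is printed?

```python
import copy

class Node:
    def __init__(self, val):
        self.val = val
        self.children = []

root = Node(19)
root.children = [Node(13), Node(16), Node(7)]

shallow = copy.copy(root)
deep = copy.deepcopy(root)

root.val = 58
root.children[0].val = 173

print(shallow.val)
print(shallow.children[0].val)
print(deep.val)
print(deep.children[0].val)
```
19
173
19
13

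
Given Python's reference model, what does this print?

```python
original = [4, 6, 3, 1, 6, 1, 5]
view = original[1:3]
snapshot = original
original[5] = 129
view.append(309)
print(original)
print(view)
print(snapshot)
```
[4, 6, 3, 1, 6, 129, 5]
[6, 3, 309]
[4, 6, 3, 1, 6, 129, 5]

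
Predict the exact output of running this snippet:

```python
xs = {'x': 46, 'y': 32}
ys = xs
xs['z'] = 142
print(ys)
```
{'x': 46, 'y': 32, 'z': 142}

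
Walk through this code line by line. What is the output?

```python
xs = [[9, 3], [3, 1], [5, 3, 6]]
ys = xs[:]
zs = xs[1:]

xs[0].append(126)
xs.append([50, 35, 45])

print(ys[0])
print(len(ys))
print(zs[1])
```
[9, 3, 126]
3
[5, 3, 6]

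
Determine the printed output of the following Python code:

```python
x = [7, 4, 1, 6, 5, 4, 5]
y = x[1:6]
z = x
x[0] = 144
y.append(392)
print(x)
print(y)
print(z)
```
[144, 4, 1, 6, 5, 4, 5]
[4, 1, 6, 5, 4, 392]
[144, 4, 1, 6, 5, 4, 5]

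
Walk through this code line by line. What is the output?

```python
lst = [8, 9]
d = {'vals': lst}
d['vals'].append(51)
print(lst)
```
[8, 9, 51]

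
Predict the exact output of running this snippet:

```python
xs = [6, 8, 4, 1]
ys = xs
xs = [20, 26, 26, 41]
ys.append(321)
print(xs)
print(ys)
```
[20, 26, 26, 41]
[6, 8, 4, 1, 321]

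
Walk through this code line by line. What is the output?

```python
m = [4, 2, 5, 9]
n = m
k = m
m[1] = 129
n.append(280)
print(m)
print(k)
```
[4, 129, 5, 9, 280]
[4, 129, 5, 9, 280]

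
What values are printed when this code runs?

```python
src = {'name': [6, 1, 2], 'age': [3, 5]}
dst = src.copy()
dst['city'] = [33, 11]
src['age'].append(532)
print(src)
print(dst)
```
{'name': [6, 1, 2], 'age': [3, 5, 532]}
{'name': [6, 1, 2], 'age': [3, 5, 532], 'city': [33, 11]}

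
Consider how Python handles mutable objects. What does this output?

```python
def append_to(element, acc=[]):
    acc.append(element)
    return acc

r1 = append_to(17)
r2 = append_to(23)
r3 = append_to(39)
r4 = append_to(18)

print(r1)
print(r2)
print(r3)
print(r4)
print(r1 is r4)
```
[17, 23, 39, 18]
[17, 23, 39, 18]
[17, 23, 39, 18]
[17, 23, 39, 18]
True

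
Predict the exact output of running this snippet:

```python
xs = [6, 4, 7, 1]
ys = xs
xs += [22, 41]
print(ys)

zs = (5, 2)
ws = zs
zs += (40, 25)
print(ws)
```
[6, 4, 7, 1, 22, 41]
(5, 2)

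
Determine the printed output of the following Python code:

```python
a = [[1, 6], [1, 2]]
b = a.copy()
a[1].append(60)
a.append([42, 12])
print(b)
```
[[1, 6], [1, 2, 60]]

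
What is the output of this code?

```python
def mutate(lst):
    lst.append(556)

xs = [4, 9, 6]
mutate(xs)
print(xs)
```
[4, 9, 6, 556]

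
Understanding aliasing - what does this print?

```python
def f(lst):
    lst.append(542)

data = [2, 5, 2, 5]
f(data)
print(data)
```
[2, 5, 2, 5, 542]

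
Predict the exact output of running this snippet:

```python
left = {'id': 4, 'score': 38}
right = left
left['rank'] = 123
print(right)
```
{'id': 4, 'score': 38, 'rank': 123}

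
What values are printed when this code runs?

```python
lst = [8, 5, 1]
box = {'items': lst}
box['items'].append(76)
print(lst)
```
[8, 5, 1, 76]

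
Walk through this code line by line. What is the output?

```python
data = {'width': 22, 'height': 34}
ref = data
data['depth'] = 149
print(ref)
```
{'width': 22, 'height': 34, 'depth': 149}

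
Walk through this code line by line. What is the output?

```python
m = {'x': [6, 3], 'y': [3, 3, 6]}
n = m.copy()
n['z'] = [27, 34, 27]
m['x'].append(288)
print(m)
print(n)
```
{'x': [6, 3, 288], 'y': [3, 3, 6]}
{'x': [6, 3, 288], 'y': [3, 3, 6], 'z': [27, 34, 27]}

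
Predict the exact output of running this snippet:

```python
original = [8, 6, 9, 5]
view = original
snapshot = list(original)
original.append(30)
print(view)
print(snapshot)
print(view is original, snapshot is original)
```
[8, 6, 9, 5, 30]
[8, 6, 9, 5]
True False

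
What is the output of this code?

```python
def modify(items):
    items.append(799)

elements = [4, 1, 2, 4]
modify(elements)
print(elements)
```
[4, 1, 2, 4, 799]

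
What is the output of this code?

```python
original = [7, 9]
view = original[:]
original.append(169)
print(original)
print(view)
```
[7, 9, 169]
[7, 9]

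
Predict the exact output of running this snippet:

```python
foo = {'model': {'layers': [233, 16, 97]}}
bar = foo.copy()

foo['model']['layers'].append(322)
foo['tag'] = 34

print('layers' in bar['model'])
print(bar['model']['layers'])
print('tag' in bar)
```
True
[233, 16, 97, 322]
False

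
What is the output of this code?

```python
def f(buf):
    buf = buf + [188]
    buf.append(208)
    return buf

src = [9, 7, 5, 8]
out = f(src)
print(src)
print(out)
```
[9, 7, 5, 8]
[9, 7, 5, 8, 188, 208]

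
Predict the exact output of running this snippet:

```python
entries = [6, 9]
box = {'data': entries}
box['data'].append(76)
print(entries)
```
[6, 9, 76]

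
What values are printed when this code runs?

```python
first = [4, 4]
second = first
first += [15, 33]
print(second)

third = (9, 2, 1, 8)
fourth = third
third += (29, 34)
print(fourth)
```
[4, 4, 15, 33]
(9, 2, 1, 8)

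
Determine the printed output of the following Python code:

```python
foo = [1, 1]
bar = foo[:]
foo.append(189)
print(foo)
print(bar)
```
[1, 1, 189]
[1, 1]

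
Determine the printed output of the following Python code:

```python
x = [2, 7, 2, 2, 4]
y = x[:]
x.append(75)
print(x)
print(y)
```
[2, 7, 2, 2, 4, 75]
[2, 7, 2, 2, 4]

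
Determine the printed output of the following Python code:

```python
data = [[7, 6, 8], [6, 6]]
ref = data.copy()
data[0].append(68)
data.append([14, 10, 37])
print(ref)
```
[[7, 6, 8, 68], [6, 6]]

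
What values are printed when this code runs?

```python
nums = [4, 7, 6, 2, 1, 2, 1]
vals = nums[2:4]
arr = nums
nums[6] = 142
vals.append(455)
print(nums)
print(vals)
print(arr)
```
[4, 7, 6, 2, 1, 2, 142]
[6, 2, 455]
[4, 7, 6, 2, 1, 2, 142]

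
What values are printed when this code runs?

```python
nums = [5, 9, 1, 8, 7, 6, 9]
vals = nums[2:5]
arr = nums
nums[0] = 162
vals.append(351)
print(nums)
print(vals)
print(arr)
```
[162, 9, 1, 8, 7, 6, 9]
[1, 8, 7, 351]
[162, 9, 1, 8, 7, 6, 9]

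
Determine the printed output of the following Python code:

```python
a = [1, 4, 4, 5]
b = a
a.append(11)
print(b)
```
[1, 4, 4, 5, 11]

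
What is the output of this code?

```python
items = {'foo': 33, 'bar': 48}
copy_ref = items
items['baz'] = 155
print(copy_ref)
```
{'foo': 33, 'bar': 48, 'baz': 155}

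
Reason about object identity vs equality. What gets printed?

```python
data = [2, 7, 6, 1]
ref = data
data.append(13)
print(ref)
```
[2, 7, 6, 1, 13]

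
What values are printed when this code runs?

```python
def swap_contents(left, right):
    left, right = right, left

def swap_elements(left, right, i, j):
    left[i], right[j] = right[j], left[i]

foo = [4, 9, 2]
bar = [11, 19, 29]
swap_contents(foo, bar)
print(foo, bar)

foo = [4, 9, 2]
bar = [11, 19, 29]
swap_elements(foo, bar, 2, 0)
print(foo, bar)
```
[4, 9, 2] [11, 19, 29]
[4, 9, 11] [2, 19, 29]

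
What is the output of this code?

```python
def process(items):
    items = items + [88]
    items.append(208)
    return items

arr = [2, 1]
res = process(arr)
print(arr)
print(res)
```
[2, 1]
[2, 1, 88, 208]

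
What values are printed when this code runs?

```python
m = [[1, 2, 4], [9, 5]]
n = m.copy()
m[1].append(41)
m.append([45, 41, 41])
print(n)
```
[[1, 2, 4], [9, 5, 41]]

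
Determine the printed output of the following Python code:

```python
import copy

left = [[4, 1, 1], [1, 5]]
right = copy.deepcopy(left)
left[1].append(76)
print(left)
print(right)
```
[[4, 1, 1], [1, 5, 76]]
[[4, 1, 1], [1, 5]]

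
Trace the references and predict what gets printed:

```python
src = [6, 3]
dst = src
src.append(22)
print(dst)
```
[6, 3, 22]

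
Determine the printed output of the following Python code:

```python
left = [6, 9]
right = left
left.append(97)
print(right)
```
[6, 9, 97]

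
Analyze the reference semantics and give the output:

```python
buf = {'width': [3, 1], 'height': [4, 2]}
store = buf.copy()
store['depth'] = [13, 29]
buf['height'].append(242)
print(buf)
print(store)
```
{'width': [3, 1], 'height': [4, 2, 242]}
{'width': [3, 1], 'height': [4, 2, 242], 'depth': [13, 29]}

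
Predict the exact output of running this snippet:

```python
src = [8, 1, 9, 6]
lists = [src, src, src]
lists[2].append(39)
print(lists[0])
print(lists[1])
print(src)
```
[8, 1, 9, 6, 39]
[8, 1, 9, 6, 39]
[8, 1, 9, 6, 39]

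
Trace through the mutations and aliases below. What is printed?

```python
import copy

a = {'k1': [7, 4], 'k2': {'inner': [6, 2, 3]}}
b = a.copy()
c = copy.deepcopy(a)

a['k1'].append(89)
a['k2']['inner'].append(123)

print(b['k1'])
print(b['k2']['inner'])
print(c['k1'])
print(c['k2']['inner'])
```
[7, 4, 89]
[6, 2, 3, 123]
[7, 4]
[6, 2, 3]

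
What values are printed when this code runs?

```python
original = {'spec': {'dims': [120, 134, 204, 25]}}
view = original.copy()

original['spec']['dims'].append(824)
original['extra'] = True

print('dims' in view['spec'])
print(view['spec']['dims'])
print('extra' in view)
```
True
[120, 134, 204, 25, 824]
False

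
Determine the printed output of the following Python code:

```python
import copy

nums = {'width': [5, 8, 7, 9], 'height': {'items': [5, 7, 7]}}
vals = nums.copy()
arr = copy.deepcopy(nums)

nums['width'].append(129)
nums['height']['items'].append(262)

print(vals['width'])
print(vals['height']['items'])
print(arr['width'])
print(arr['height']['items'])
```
[5, 8, 7, 9, 129]
[5, 7, 7, 262]
[5, 8, 7, 9]
[5, 7, 7]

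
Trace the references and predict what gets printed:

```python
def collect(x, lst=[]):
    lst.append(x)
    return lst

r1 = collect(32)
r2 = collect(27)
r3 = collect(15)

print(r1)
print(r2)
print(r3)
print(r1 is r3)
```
[32, 27, 15]
[32, 27, 15]
[32, 27, 15]
True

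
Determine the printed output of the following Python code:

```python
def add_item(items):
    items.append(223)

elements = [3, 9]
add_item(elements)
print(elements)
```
[3, 9, 223]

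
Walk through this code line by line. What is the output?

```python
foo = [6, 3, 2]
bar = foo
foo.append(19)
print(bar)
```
[6, 3, 2, 19]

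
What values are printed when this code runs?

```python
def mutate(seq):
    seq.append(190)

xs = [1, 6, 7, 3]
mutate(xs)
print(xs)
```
[1, 6, 7, 3, 190]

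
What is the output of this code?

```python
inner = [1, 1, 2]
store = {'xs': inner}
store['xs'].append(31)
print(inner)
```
[1, 1, 2, 31]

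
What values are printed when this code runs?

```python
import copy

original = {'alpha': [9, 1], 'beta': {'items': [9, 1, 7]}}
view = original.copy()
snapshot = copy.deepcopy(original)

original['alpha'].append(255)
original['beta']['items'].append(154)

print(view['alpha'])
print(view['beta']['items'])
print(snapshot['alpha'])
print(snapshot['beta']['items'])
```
[9, 1, 255]
[9, 1, 7, 154]
[9, 1]
[9, 1, 7]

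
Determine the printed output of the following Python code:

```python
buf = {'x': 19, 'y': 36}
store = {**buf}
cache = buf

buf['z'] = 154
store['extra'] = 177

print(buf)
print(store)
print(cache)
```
{'x': 19, 'y': 36, 'z': 154}
{'x': 19, 'y': 36, 'extra': 177}
{'x': 19, 'y': 36, 'z': 154}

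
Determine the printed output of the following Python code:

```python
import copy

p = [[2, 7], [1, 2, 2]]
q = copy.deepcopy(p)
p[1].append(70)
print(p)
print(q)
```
[[2, 7], [1, 2, 2, 70]]
[[2, 7], [1, 2, 2]]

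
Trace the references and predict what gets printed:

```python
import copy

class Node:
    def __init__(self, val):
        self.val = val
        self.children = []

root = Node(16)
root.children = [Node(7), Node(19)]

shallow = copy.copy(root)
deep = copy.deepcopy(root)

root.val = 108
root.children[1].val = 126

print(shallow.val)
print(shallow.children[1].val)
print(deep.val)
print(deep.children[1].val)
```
16
126
16
19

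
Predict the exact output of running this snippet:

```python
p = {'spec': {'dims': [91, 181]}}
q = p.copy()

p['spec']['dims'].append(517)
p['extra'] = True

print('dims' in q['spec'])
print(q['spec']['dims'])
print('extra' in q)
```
True
[91, 181, 517]
False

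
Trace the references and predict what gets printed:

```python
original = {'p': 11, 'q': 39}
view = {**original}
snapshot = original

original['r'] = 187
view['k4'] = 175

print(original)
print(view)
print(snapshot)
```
{'p': 11, 'q': 39, 'r': 187}
{'p': 11, 'q': 39, 'k4': 175}
{'p': 11, 'q': 39, 'r': 187}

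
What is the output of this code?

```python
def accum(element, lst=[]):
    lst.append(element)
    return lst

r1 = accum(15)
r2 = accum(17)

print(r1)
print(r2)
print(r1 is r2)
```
[15, 17]
[15, 17]
True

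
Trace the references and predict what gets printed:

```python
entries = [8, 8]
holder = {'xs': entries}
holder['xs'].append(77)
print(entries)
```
[8, 8, 77]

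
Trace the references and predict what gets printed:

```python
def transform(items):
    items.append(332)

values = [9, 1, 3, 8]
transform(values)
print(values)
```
[9, 1, 3, 8, 332]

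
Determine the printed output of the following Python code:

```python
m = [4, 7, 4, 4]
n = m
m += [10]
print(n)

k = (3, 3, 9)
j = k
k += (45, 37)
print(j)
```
[4, 7, 4, 4, 10]
(3, 3, 9)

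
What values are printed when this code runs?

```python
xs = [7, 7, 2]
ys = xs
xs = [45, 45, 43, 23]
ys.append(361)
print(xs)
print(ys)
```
[45, 45, 43, 23]
[7, 7, 2, 361]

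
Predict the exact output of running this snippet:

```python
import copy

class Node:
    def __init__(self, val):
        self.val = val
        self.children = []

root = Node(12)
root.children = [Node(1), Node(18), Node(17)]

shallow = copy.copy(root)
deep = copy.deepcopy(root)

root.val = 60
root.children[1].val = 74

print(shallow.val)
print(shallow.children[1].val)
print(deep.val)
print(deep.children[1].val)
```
12
74
12
18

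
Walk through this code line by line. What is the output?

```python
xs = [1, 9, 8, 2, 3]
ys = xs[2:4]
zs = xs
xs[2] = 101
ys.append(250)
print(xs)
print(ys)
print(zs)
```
[1, 9, 101, 2, 3]
[8, 2, 250]
[1, 9, 101, 2, 3]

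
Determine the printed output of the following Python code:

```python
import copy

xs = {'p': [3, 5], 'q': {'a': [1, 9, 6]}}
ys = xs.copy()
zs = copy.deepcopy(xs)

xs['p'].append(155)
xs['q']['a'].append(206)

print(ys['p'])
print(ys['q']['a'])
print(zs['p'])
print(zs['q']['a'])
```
[3, 5, 155]
[1, 9, 6, 206]
[3, 5]
[1, 9, 6]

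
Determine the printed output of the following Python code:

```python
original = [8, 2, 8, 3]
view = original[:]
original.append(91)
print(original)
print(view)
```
[8, 2, 8, 3, 91]
[8, 2, 8, 3]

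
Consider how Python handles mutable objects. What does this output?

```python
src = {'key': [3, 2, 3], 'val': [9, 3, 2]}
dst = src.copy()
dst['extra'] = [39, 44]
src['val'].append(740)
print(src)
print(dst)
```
{'key': [3, 2, 3], 'val': [9, 3, 2, 740]}
{'key': [3, 2, 3], 'val': [9, 3, 2, 740], 'extra': [39, 44]}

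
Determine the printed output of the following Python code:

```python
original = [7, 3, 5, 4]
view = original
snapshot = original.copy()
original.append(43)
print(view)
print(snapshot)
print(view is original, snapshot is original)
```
[7, 3, 5, 4, 43]
[7, 3, 5, 4]
True False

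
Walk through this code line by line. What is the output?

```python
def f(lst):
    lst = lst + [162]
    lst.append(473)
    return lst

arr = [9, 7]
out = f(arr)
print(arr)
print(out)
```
[9, 7]
[9, 7, 162, 473]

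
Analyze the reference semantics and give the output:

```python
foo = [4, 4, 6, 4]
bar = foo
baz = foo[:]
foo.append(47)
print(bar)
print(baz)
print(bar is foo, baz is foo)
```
[4, 4, 6, 4, 47]
[4, 4, 6, 4]
True False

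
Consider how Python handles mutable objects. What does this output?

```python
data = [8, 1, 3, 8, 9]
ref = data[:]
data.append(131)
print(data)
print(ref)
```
[8, 1, 3, 8, 9, 131]
[8, 1, 3, 8, 9]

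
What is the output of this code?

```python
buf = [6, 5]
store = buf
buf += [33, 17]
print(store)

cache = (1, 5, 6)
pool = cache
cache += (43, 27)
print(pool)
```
[6, 5, 33, 17]
(1, 5, 6)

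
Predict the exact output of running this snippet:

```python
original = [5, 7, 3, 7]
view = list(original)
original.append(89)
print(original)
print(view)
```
[5, 7, 3, 7, 89]
[5, 7, 3, 7]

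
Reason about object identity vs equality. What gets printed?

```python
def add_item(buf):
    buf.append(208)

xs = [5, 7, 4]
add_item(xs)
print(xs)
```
[5, 7, 4, 208]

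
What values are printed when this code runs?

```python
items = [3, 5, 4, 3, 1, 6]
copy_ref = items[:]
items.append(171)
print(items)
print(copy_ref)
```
[3, 5, 4, 3, 1, 6, 171]
[3, 5, 4, 3, 1, 6]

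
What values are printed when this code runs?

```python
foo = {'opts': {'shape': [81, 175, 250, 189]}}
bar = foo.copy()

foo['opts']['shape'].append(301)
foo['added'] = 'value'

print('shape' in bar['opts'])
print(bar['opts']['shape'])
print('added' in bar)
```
True
[81, 175, 250, 189, 301]
False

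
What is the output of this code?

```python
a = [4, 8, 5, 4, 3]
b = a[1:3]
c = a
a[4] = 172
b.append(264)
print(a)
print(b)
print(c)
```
[4, 8, 5, 4, 172]
[8, 5, 264]
[4, 8, 5, 4, 172]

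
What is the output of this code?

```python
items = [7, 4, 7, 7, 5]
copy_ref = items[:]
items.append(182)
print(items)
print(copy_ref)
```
[7, 4, 7, 7, 5, 182]
[7, 4, 7, 7, 5]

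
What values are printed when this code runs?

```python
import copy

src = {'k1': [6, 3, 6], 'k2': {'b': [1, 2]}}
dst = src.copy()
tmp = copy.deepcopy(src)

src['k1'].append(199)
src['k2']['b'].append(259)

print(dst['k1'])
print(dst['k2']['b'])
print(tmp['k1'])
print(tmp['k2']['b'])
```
[6, 3, 6, 199]
[1, 2, 259]
[6, 3, 6]
[1, 2]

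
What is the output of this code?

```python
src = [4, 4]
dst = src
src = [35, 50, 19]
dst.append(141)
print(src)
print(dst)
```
[35, 50, 19]
[4, 4, 141]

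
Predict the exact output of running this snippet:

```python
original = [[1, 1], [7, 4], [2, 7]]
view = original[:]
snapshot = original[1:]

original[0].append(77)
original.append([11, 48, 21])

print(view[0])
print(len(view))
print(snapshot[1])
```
[1, 1, 77]
3
[2, 7]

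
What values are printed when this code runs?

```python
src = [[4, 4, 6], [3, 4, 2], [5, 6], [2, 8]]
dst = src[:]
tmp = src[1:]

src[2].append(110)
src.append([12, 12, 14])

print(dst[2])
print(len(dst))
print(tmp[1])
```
[5, 6, 110]
4
[5, 6, 110]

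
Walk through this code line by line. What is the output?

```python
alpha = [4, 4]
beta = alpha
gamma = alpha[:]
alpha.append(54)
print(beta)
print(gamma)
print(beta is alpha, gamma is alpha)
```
[4, 4, 54]
[4, 4]
True False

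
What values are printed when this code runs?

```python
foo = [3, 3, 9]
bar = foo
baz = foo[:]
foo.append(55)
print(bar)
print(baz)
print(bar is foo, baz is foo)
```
[3, 3, 9, 55]
[3, 3, 9]
True False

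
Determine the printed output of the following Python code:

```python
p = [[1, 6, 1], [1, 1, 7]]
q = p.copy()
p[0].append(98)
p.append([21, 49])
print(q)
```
[[1, 6, 1, 98], [1, 1, 7]]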